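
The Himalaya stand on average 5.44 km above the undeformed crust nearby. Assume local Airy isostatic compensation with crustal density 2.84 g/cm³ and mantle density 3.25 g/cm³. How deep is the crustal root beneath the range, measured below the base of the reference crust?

In Airy isostatic equilibrium: the weight of the topography is balanced by the buoyancy of the root, ρ_c h = (ρ_m − ρ_c) r.
r = h · ρ_c / (ρ_m − ρ_c) = 5.44 km × 2.84 / (3.25 − 2.84) = 37.7 km.

37.7 km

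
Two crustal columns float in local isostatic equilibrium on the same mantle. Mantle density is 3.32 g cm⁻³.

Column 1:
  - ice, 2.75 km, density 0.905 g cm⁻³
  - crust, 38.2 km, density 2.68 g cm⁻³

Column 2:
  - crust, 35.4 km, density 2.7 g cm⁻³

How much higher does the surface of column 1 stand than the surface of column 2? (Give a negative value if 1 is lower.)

For any compensation level in the mantle, the mantle terms cancel and isostasy reduces to e = (Σt_1 − Σt_2) − (Σ(ρt)_1 − Σ(ρt)_2) / ρ_m.
Σt_1 = 40.95 km; Σt_2 = 35.4 km; Σ(ρt)_1 = 104.86475; Σ(ρt)_2 = 95.58 (in km·g cm⁻³).
e = (40.95 − 35.4) − (104.86475 − 95.58) / 3.32 = 2.75 km.

2.75 km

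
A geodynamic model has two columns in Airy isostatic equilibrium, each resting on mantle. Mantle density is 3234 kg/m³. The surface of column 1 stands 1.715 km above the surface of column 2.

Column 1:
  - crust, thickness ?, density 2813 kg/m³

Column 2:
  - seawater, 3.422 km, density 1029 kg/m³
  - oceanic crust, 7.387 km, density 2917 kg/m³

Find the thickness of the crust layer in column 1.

Take the compensation level at the base of the deeper column (depth z_c below the surface of column 1) and equate Σ ρ_i t_i down to z_c; mantle fills any gap and the z_c terms cancel.
Column 1: x×2813 + (z_c − 0 − x)×3234
Column 2: 1.715×0 + 3.422×1029 + 7.387×2917 + (z_c − 1.715 − 10.809)×3234
The z_c×3234 term appears on both sides and cancels. Collect the known terms of each column as K = Σ(ρt)_known − 3234 × (depth of known layers): K_1 = 0 − 3234×0 = 0; K_2 = 25069.117 − 3234×(1.715 + 10.809) = −15433.499.
Balance: K_1 − x×(3234 − 2813) = K_2, so x = (K_1 − K_2)/(3234 − 2813) = 15433.5/421 = 36.7 km.

36.7 km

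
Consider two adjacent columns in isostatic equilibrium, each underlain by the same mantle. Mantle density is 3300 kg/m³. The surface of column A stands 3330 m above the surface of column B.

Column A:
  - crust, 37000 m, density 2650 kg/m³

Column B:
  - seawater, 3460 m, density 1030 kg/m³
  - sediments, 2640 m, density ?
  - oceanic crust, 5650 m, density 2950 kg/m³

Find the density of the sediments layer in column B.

2080 kg/m³

Take the compensation level at the base of the deeper column (depth z_c below the surface of column A) and equate Σ ρ_i t_i down to z_c; mantle fills any gap and the z_c terms cancel.
Column A: 37000×2650 + (z_c − 37000)×3300
Column B: 3330×0 + 3460×1030 + 2640×ρ + 5650×2950 + (z_c − 3330 − 11750)×3300
The z_c×3300 term appears on both sides and cancels. Collect the known terms of each column as K = Σ(ρt)_known − 3300 × (depth of known layers): K_A = 98050000 − 3300×37000 = −24050000; K_B = 20231300 − 3300×(3330 + 11750) = −29532700.
Balance: K_A = K_B + 2640×ρ, so ρ = (K_A − K_B)/2640 = 5482700/2640 = 2080 kg/m³.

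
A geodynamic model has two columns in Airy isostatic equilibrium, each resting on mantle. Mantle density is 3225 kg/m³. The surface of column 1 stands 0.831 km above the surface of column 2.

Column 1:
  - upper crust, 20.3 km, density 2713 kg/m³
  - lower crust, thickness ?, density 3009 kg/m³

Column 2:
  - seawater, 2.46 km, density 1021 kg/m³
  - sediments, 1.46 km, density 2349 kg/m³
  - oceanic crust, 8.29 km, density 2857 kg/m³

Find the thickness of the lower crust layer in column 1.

9.43 km

Take the compensation level at the base of the deeper column (depth z_c below the surface of column 1) and equate Σ ρ_i t_i down to z_c; mantle fills any gap and the z_c terms cancel.
Column 1: 20.3×2713 + x×3009 + (z_c − 20.3 − x)×3225
Column 2: 0.831×0 + 2.46×1021 + 1.46×2349 + 8.29×2857 + (z_c − 0.831 − 12.21)×3225
The z_c×3225 term appears on both sides and cancels. Collect the known terms of each column as K = Σ(ρt)_known − 3225 × (depth of known layers): K_1 = 55073.9 − 3225×20.3 = −10393.6; K_2 = 29625.73 − 3225×(0.831 + 12.21) = −12431.495.
Balance: K_1 − x×(3225 − 3009) = K_2, so x = (K_1 − K_2)/(3225 − 3009) = 2037.89/216 = 9.43 km.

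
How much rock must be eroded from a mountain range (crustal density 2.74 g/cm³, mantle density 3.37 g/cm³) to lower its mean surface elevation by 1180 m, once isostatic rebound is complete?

6310 m

Net drop Δ = e − u = e − e ρ_c/ρ_m = e (ρ_m − ρ_c)/ρ_m.
e = Δ ρ_m/(ρ_m − ρ_c) = 1180 m × 3.37/0.63 = 6310 m.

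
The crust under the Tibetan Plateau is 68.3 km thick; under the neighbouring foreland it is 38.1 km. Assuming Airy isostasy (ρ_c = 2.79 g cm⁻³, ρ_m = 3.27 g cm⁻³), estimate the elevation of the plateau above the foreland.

4.43 km

Excess crust Δ = 68.3 km − 38.1 km = 30.2 km, split between elevation h and root r with h + r = Δ.
Airy balance ρ_c h = (ρ_m − ρ_c) r gives r = h ρ_c/(ρ_m − ρ_c), so h (1 + ρ_c/(ρ_m − ρ_c)) = Δ, i.e. h = Δ (ρ_m − ρ_c)/ρ_m.
h = 30.2 km × 0.48/3.27 = 4.43 km.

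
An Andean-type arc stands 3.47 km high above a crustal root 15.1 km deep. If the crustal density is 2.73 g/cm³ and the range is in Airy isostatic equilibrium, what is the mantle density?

Airy balance: ρ_c h = (ρ_m − ρ_c) r → ρ_m = ρ_c (1 + h/r).
ρ_m = 2.73 × (1 + 3.47 km/15.1 km) = 3.36 g/cm³.

3.36 g/cm³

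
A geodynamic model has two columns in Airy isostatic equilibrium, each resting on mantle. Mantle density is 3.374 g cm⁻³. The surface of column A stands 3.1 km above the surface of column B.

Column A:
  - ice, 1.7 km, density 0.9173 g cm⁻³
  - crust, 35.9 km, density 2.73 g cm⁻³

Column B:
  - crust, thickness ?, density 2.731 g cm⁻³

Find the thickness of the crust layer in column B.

26.2 km

Take the compensation level at the base of the deeper column (depth z_c below the surface of column A) and equate Σ ρ_i t_i down to z_c; mantle fills any gap and the z_c terms cancel.
Column A: 1.7×0.9173 + 35.9×2.73 + (z_c − 37.6)×3.374
Column B: 3.1×0 + x×2.731 + (z_c − 3.1 − 0 − x)×3.374
The z_c×3.374 term appears on both sides and cancels. Collect the known terms of each column as K = Σ(ρt)_known − 3.374 × (depth of known layers): K_A = 99.56641 − 3.374×37.6 = −27.29599; K_B = 0 − 3.374×(3.1 + 0) = −10.4594.
Balance: K_A = K_B − x×(3.374 − 2.731), so x = (K_B − K_A)/(3.374 − 2.731) = 16.8366/0.643 = 26.2 km.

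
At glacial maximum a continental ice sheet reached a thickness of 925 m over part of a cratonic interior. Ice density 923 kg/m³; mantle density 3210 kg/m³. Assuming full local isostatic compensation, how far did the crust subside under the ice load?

Equating mass per unit area of the two columns: the ice load ρ_ice t is balanced by mantle displaced below, ρ_m s.
s = t ρ_ice / ρ_m = 925 m × 923/3210 = 266 m.

266 m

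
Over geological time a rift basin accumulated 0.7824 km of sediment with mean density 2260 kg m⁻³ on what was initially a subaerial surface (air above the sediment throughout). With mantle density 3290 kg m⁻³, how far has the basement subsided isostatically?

Subaerial load: s = t ρ_sed / ρ_m = 0.7824 km × 2260/3290 = 0.537 km.

0.537 km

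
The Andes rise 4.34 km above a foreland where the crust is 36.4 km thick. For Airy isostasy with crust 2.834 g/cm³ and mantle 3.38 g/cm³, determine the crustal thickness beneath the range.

Root depth r = h ρ_c / (ρ_m − ρ_c) = 4.34 km × 2.834 / 0.546 = 22.53 km.
Total thickness = T + h + r = 36.4 km + 4.34 km + 22.53 km = 63.3 km.

63.3 km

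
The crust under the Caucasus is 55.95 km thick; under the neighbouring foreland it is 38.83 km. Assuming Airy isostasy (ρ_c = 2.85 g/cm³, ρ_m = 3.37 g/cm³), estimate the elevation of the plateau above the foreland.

Excess crust Δ = 55.95 km − 38.83 km = 17.12 km, split between elevation h and root r with h + r = Δ.
Airy balance ρ_c h = (ρ_m − ρ_c) r gives r = h ρ_c/(ρ_m − ρ_c), so h (1 + ρ_c/(ρ_m − ρ_c)) = Δ, i.e. h = Δ (ρ_m − ρ_c)/ρ_m.
h = 17.12 km × 0.52/3.37 = 2.64 km.

2.64 km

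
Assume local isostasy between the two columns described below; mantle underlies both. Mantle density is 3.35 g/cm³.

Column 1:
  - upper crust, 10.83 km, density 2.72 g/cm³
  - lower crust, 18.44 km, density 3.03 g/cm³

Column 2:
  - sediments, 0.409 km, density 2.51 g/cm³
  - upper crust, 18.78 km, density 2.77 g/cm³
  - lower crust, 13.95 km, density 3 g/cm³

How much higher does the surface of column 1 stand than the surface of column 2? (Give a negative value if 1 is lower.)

−1.01 km

For any compensation level in the mantle, the mantle terms cancel and isostasy reduces to e = (Σt_1 − Σt_2) − (Σ(ρt)_1 − Σ(ρt)_2) / ρ_m.
Σt_1 = 29.27 km; Σt_2 = 33.139 km; Σ(ρt)_1 = 85.3308; Σ(ρt)_2 = 94.89719 (in km·g/cm³).
e = (29.27 − 33.139) − (85.3308 − 94.89719) / 3.35 = −1.01 km.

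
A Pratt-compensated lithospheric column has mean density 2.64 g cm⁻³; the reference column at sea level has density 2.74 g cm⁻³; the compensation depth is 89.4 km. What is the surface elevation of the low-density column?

3.39 km

ρ_ref D = ρ (D + h) → h = D (ρ_ref − ρ)/ρ.
h = 89.4 km × (2.74 − 2.64)/2.64 = 3.39 km.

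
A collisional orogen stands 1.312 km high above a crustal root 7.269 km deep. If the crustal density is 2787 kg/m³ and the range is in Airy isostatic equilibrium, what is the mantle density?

3290 kg/m³

Airy balance: ρ_c h = (ρ_m − ρ_c) r → ρ_m = ρ_c (1 + h/r).
ρ_m = 2787 × (1 + 1.312 km/7.269 km) = 3290 kg/m³.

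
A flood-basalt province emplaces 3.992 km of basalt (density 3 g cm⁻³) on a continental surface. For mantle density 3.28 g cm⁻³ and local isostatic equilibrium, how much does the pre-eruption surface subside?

Subaerial loading: s = t ρ_load / ρ_m.
s = 3.992 km × 3/3.28 = 3.65 km.

3.65 km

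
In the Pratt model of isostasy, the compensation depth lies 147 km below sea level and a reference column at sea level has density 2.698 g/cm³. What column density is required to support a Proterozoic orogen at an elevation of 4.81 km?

2.61 g/cm³

Pratt balance: ρ_ref D = ρ (D + h).
ρ = ρ_ref D/(D + h) = 2.698 × 147 km/(147 km + 4.81 km) = 2.61 g/cm³.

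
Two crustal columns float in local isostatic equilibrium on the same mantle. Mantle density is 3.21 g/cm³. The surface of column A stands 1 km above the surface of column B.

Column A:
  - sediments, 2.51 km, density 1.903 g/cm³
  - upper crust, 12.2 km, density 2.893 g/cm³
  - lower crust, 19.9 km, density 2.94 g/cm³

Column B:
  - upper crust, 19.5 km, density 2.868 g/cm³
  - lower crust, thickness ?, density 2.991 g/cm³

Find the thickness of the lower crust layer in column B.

Take the compensation level at the base of the deeper column (depth z_c below the surface of column A) and equate Σ ρ_i t_i down to z_c; mantle fills any gap and the z_c terms cancel.
Column A: 2.51×1.903 + 12.2×2.893 + 19.9×2.94 + (z_c − 34.61)×3.21
Column B: 1×0 + 19.5×2.868 + x×2.991 + (z_c − 1 − 19.5 − x)×3.21
The z_c×3.21 term appears on both sides and cancels. Collect the known terms of each column as K = Σ(ρt)_known − 3.21 × (depth of known layers): K_A = 98.57713 − 3.21×34.61 = −12.52097; K_B = 55.926 − 3.21×(1 + 19.5) = −9.879.
Balance: K_A = K_B − x×(3.21 − 2.991), so x = (K_B − K_A)/(3.21 − 2.991) = 2.64197/0.219 = 12.1 km.

12.1 km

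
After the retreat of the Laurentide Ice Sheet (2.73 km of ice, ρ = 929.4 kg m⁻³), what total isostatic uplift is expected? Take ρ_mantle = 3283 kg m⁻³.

Removing the load lets mantle flow back in; uplift u satisfies ρ_ice t = ρ_m u.
u = t ρ_ice/ρ_m = 2.73 km × 929.4/3283 = 0.773 km.

0.773 km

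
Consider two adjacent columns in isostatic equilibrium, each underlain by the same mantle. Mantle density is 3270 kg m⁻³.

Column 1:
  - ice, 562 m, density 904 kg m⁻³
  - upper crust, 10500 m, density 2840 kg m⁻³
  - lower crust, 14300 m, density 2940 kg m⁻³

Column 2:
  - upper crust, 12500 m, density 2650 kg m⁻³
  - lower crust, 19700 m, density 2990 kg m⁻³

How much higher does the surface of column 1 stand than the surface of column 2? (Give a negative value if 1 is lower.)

−826 m

For any compensation level in the mantle, the mantle terms cancel and isostasy reduces to e = (Σt_1 − Σt_2) − (Σ(ρt)_1 − Σ(ρt)_2) / ρ_m.
Σt_1 = 25362 m; Σt_2 = 32200 m; Σ(ρt)_1 = 72370048; Σ(ρt)_2 = 92028000 (in m·kg m⁻³).
e = (25362 − 32200) − (72370048 − 92028000) / 3270 = −826 m.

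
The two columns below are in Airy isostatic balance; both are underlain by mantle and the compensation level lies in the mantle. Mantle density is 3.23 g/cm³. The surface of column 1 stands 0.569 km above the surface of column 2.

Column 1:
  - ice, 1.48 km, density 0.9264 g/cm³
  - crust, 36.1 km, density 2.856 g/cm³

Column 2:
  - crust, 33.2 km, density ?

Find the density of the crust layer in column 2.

Take the compensation level at the base of the deeper column (depth z_c below the surface of column 1) and equate Σ ρ_i t_i down to z_c; mantle fills any gap and the z_c terms cancel.
Column 1: 1.48×0.9264 + 36.1×2.856 + (z_c − 37.58)×3.23
Column 2: 0.569×0 + 33.2×ρ + (z_c − 0.569 − 33.2)×3.23
The z_c×3.23 term appears on both sides and cancels. Collect the known terms of each column as K = Σ(ρt)_known − 3.23 × (depth of known layers): K_1 = 104.472672 − 3.23×37.58 = −16.910728; K_2 = 0 − 3.23×(0.569 + 33.2) = −109.07387.
Balance: K_1 = K_2 + 33.2×ρ, so ρ = (K_1 − K_2)/33.2 = 92.1631/33.2 = 2.78 g/cm³.

2.78 g/cm³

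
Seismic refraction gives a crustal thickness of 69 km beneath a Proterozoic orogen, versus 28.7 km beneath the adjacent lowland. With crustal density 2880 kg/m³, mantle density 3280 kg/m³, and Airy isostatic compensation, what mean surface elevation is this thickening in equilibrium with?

Excess crust Δ = 69 km − 28.7 km = 40.3 km, split between elevation h and root r with h + r = Δ.
Airy balance ρ_c h = (ρ_m − ρ_c) r gives r = h ρ_c/(ρ_m − ρ_c), so h (1 + ρ_c/(ρ_m − ρ_c)) = Δ, i.e. h = Δ (ρ_m − ρ_c)/ρ_m.
h = 40.3 km × 400/3280 = 4.91 km.

4.91 km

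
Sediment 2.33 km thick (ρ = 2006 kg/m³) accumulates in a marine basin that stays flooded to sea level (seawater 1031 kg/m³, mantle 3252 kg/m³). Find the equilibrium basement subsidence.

Submarine loading: the sediment displaces seawater, and the subsidence is in turn flooded, so s (ρ_m − ρ_w) = t (ρ_sed − ρ_w).
s = 2.33 km × (2006 − 1031) / (3252 − 1031) = 1.02 km.

1.02 km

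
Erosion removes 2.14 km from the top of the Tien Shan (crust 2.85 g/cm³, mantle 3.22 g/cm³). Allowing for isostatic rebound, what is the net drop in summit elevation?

Rebound u = e ρ_c/ρ_m = 2.14 km × 2.85/3.22 = 1.894 km.
Net surface drop = e − u = 2.14 km − 1.894 km = e (ρ_m − ρ_c)/ρ_m = 0.246 km.

0.246 km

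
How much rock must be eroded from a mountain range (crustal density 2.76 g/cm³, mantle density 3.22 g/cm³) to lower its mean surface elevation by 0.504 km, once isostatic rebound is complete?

3.53 km

Net drop Δ = e − u = e − e ρ_c/ρ_m = e (ρ_m − ρ_c)/ρ_m.
e = Δ ρ_m/(ρ_m − ρ_c) = 0.504 km × 3.22/0.46 = 3.53 km.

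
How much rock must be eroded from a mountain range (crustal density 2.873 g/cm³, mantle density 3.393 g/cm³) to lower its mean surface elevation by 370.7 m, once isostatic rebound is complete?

Net drop Δ = e − u = e − e ρ_c/ρ_m = e (ρ_m − ρ_c)/ρ_m.
e = Δ ρ_m/(ρ_m − ρ_c) = 370.7 m × 3.393/0.52 = 2420 m.

2420 m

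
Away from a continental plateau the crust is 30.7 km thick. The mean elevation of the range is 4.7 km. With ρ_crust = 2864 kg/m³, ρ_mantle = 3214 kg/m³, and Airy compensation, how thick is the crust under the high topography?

73.9 km

Root depth r = h ρ_c / (ρ_m − ρ_c) = 4.7 km × 2864 / 350 = 38.46 km.
Total thickness = T + h + r = 30.7 km + 4.7 km + 38.46 km = 73.9 km.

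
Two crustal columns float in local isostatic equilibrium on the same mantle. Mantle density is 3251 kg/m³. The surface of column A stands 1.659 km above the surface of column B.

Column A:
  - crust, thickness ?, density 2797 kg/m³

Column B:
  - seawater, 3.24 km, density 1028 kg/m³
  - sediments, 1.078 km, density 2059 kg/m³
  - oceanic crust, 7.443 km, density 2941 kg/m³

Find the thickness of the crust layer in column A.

Take the compensation level at the base of the deeper column (depth z_c below the surface of column A) and equate Σ ρ_i t_i down to z_c; mantle fills any gap and the z_c terms cancel.
Column A: x×2797 + (z_c − 0 − x)×3251
Column B: 1.659×0 + 3.24×1028 + 1.078×2059 + 7.443×2941 + (z_c − 1.659 − 11.761)×3251
The z_c×3251 term appears on both sides and cancels. Collect the known terms of each column as K = Σ(ρt)_known − 3251 × (depth of known layers): K_A = 0 − 3251×0 = 0; K_B = 27440.185 − 3251×(1.659 + 11.761) = −16188.235.
Balance: K_A − x×(3251 − 2797) = K_B, so x = (K_A − K_B)/(3251 − 2797) = 16188.2/454 = 35.7 km.

35.7 km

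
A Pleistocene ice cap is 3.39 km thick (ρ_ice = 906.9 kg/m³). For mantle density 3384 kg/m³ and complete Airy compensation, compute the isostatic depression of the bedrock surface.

Equating mass per unit area of the two columns: the ice load ρ_ice t is balanced by mantle displaced below, ρ_m s.
s = t ρ_ice / ρ_m = 3.39 km × 906.9/3384 = 0.909 km.

0.909 km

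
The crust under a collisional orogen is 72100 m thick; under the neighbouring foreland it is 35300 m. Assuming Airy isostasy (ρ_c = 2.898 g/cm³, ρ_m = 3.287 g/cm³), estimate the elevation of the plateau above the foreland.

Excess crust Δ = 72100 m − 35300 m = 36800 m, split between elevation h and root r with h + r = Δ.
Airy balance ρ_c h = (ρ_m − ρ_c) r gives r = h ρ_c/(ρ_m − ρ_c), so h (1 + ρ_c/(ρ_m − ρ_c)) = Δ, i.e. h = Δ (ρ_m − ρ_c)/ρ_m.
h = 36800 m × 0.389/3.287 = 4360 m.

4360 m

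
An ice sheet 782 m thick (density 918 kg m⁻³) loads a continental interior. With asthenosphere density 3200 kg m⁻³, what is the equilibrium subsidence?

Isostatic balance requires: the ice load ρ_ice t is balanced by mantle displaced below, ρ_m s.
s = t ρ_ice / ρ_m = 782 m × 918/3200 = 224 m.

224 m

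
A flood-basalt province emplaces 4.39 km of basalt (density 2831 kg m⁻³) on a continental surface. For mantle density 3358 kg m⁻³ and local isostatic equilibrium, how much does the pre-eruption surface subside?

Subaerial loading: s = t ρ_load / ρ_m.
s = 4.39 km × 2831/3358 = 3.7 km.

3.7 km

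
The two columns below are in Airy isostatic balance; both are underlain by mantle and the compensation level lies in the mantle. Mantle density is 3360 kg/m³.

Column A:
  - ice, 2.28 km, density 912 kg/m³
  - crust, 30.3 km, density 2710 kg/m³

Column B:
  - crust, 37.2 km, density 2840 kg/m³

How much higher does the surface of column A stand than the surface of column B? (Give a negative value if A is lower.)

For any compensation level in the mantle, the mantle terms cancel and isostasy reduces to e = (Σt_A − Σt_B) − (Σ(ρt)_A − Σ(ρt)_B) / ρ_m.
Σt_A = 32.58 km; Σt_B = 37.2 km; Σ(ρt)_A = 84192.36; Σ(ρt)_B = 105648 (in km·kg/m³).
e = (32.58 − 37.2) − (84192.36 − 105648) / 3360 = 1.77 km.

1.77 km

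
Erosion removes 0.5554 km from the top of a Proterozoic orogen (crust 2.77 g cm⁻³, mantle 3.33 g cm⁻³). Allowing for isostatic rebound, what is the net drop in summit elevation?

0.0934 km

Rebound u = e ρ_c/ρ_m = 0.5554 km × 2.77/3.33 = 0.462 km.
Net surface drop = e − u = 0.5554 km − 0.462 km = e (ρ_m − ρ_c)/ρ_m = 0.0934 km.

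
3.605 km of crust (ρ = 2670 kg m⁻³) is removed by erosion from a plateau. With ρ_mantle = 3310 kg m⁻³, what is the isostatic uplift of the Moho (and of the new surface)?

Unloading: uplift u = e ρ_c/ρ_m = 3.605 km × 2670/3310 = 2.91 km.

2.91 km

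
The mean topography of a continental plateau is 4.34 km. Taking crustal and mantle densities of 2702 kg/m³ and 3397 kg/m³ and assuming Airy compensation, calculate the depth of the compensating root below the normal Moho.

16.9 km

Equating mass per unit area of the two columns: the weight of the topography is balanced by the buoyancy of the root, ρ_c h = (ρ_m − ρ_c) r.
r = h · ρ_c / (ρ_m − ρ_c) = 4.34 km × 2702 / (3397 − 2702) = 16.9 km.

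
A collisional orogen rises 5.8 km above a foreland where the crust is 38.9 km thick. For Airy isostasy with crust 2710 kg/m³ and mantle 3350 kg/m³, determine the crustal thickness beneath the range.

Root depth r = h ρ_c / (ρ_m − ρ_c) = 5.8 km × 2710 / 640 = 24.56 km.
Total thickness = T + h + r = 38.9 km + 5.8 km + 24.56 km = 69.3 km.

69.3 km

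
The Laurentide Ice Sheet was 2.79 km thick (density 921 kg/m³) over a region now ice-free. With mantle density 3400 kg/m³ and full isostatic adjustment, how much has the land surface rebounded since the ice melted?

0.756 km

Removing the load lets mantle flow back in; uplift u satisfies ρ_ice t = ρ_m u.
u = t ρ_ice/ρ_m = 2.79 km × 921/3400 = 0.756 km.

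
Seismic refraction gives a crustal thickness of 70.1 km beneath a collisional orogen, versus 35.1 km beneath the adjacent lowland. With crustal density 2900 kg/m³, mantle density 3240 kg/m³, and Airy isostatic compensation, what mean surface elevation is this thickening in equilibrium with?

Excess crust Δ = 70.1 km − 35.1 km = 35 km, split between elevation h and root r with h + r = Δ.
Airy balance ρ_c h = (ρ_m − ρ_c) r gives r = h ρ_c/(ρ_m − ρ_c), so h (1 + ρ_c/(ρ_m − ρ_c)) = Δ, i.e. h = Δ (ρ_m − ρ_c)/ρ_m.
h = 35 km × 340/3240 = 3.67 km.

3.67 km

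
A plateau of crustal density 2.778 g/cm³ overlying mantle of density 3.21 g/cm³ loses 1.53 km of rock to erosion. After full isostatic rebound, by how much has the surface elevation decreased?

Rebound u = e ρ_c/ρ_m = 1.53 km × 2.778/3.21 = 1.324 km.
Net surface drop = e − u = 1.53 km − 1.324 km = e (ρ_m − ρ_c)/ρ_m = 0.206 km.

0.206 km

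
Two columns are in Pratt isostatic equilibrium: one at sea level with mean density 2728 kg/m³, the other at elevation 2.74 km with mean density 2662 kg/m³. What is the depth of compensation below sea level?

111 km

ρ_ref D = ρ (D + h) → D (ρ_ref − ρ) = ρ h.
D = ρ h/(ρ_ref − ρ) = 2662 × 2.74 km/(2728 − 2662) = 111 km.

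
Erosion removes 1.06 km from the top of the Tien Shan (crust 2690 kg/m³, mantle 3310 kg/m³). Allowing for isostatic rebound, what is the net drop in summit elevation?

0.199 km

Rebound u = e ρ_c/ρ_m = 1.06 km × 2690/3310 = 0.8615 km.
Net surface drop = e − u = 1.06 km − 0.8615 km = e (ρ_m − ρ_c)/ρ_m = 0.199 km.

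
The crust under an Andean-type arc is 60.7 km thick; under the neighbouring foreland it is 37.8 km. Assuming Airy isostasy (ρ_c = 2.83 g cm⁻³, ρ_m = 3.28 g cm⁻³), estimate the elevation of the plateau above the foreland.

Excess crust Δ = 60.7 km − 37.8 km = 22.9 km, split between elevation h and root r with h + r = Δ.
Airy balance ρ_c h = (ρ_m − ρ_c) r gives r = h ρ_c/(ρ_m − ρ_c), so h (1 + ρ_c/(ρ_m − ρ_c)) = Δ, i.e. h = Δ (ρ_m − ρ_c)/ρ_m.
h = 22.9 km × 0.45/3.28 = 3.14 km.

3.14 km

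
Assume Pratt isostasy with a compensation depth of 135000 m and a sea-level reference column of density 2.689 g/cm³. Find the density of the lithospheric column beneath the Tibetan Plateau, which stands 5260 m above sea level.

Pratt balance: ρ_ref D = ρ (D + h).
ρ = ρ_ref D/(D + h) = 2.689 × 135000 m/(135000 m + 5260 m) = 2.59 g/cm³.

2.59 g/cm³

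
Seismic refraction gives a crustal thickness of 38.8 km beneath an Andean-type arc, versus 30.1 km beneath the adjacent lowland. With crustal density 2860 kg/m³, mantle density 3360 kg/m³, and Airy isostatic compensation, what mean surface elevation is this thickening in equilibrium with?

Excess crust Δ = 38.8 km − 30.1 km = 8.7 km, split between elevation h and root r with h + r = Δ.
Airy balance ρ_c h = (ρ_m − ρ_c) r gives r = h ρ_c/(ρ_m − ρ_c), so h (1 + ρ_c/(ρ_m − ρ_c)) = Δ, i.e. h = Δ (ρ_m − ρ_c)/ρ_m.
h = 8.7 km × 500/3360 = 1.29 km.

1.29 km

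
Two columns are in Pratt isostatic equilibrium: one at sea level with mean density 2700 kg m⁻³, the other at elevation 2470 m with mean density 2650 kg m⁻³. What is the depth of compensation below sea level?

ρ_ref D = ρ (D + h) → D (ρ_ref − ρ) = ρ h.
D = ρ h/(ρ_ref − ρ) = 2650 × 2470 m/(2700 − 2650) = 131000 m.

131000 m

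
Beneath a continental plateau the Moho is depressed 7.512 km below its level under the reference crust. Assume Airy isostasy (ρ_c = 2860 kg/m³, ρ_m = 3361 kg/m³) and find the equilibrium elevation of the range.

In Airy isostatic equilibrium: ρ_c h = (ρ_m − ρ_c) r.
h = r (ρ_m − ρ_c) / ρ_c = 7.512 km × (3361 − 2860) / 2860 = 1.32 km.

1.32 km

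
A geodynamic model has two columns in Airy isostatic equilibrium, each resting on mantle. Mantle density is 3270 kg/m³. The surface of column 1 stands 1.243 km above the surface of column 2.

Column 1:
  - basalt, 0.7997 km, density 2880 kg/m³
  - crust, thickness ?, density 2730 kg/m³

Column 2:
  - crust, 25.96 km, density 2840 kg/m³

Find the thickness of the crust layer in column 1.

Take the compensation level at the base of the deeper column (depth z_c below the surface of column 1) and equate Σ ρ_i t_i down to z_c; mantle fills any gap and the z_c terms cancel.
Column 1: 0.7997×2880 + x×2730 + (z_c − 0.7997 − x)×3270
Column 2: 1.243×0 + 25.96×2840 + (z_c − 1.243 − 25.96)×3270
The z_c×3270 term appears on both sides and cancels. Collect the known terms of each column as K = Σ(ρt)_known − 3270 × (depth of known layers): K_1 = 2303.136 − 3270×0.7997 = −311.883; K_2 = 73726.4 − 3270×(1.243 + 25.96) = −15227.41.
Balance: K_1 − x×(3270 − 2730) = K_2, so x = (K_1 − K_2)/(3270 − 2730) = 14915.5/540 = 27.6 km.

27.6 km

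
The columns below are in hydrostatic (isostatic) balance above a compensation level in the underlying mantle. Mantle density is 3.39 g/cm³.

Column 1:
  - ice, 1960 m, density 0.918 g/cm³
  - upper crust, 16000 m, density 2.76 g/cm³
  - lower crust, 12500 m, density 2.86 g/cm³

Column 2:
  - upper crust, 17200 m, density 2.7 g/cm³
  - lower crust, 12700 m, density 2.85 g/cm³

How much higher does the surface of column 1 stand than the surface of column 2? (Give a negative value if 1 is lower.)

For any compensation level in the mantle, the mantle terms cancel and isostasy reduces to e = (Σt_1 − Σt_2) − (Σ(ρt)_1 − Σ(ρt)_2) / ρ_m.
Σt_1 = 30460 m; Σt_2 = 29900 m; Σ(ρt)_1 = 81709.28; Σ(ρt)_2 = 82635 (in m·g/cm³).
e = (30460 − 29900) − (81709.28 − 82635) / 3.39 = 833 m.

833 m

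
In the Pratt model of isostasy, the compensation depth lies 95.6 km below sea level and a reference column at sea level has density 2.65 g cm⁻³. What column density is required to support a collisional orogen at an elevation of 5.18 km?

Pratt balance: ρ_ref D = ρ (D + h).
ρ = ρ_ref D/(D + h) = 2.65 × 95.6 km/(95.6 km + 5.18 km) = 2.51 g cm⁻³.

2.51 g cm⁻³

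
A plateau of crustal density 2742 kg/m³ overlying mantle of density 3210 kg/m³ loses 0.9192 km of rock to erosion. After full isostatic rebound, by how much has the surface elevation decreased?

0.134 km

Rebound u = e ρ_c/ρ_m = 0.9192 km × 2742/3210 = 0.7852 km.
Net surface drop = e − u = 0.9192 km − 0.7852 km = e (ρ_m − ρ_c)/ρ_m = 0.134 km.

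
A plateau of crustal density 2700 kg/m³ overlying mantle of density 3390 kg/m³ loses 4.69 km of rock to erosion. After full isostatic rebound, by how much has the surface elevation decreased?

0.955 km

Rebound u = e ρ_c/ρ_m = 4.69 km × 2700/3390 = 3.735 km.
Net surface drop = e − u = 4.69 km − 3.735 km = e (ρ_m − ρ_c)/ρ_m = 0.955 km.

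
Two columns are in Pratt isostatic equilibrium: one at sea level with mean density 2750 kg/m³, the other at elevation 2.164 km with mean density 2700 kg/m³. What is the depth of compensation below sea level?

ρ_ref D = ρ (D + h) → D (ρ_ref − ρ) = ρ h.
D = ρ h/(ρ_ref − ρ) = 2700 × 2.164 km/(2750 − 2700) = 117 km.

117 km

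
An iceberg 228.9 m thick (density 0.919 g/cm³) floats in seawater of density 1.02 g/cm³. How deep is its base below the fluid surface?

206 m

Draft d = t ρ_obj/ρ_fluid = 228.9 m × 0.919/1.02 = 206 m.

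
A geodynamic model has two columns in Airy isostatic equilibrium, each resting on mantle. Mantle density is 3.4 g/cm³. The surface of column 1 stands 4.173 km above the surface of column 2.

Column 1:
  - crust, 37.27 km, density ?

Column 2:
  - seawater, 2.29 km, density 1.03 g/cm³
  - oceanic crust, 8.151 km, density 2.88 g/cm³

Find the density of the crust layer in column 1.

Take the compensation level at the base of the deeper column (depth z_c below the surface of column 1) and equate Σ ρ_i t_i down to z_c; mantle fills any gap and the z_c terms cancel.
Column 1: 37.27×ρ + (z_c − 37.27)×3.4
Column 2: 4.173×0 + 2.29×1.03 + 8.151×2.88 + (z_c − 4.173 − 10.441)×3.4
The z_c×3.4 term appears on both sides and cancels. Collect the known terms of each column as K = Σ(ρt)_known − 3.4 × (depth of known layers): K_1 = 0 − 3.4×37.27 = −126.718; K_2 = 25.83358 − 3.4×(4.173 + 10.441) = −23.85402.
Balance: K_1 + 37.27×ρ = K_2, so ρ = (K_2 − K_1)/37.27 = 102.864/37.27 = 2.76 g/cm³.

2.76 g/cm³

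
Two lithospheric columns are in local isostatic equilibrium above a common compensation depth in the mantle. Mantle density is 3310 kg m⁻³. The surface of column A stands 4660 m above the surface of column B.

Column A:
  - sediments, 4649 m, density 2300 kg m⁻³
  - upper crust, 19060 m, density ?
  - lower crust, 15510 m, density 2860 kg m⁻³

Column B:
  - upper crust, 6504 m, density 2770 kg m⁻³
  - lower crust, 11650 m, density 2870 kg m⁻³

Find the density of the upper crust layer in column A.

2660 kg m⁻³

Take the compensation level at the base of the deeper column (depth z_c below the surface of column A) and equate Σ ρ_i t_i down to z_c; mantle fills any gap and the z_c terms cancel.
Column A: 4649×2300 + 19060×ρ + 15510×2860 + (z_c − 39219)×3310
Column B: 4660×0 + 6504×2770 + 11650×2870 + (z_c − 4660 − 18154)×3310
The z_c×3310 term appears on both sides and cancels. Collect the known terms of each column as K = Σ(ρt)_known − 3310 × (depth of known layers): K_A = 55051300 − 3310×39219 = −74763590; K_B = 51451580 − 3310×(4660 + 18154) = −24062760.
Balance: K_A + 19060×ρ = K_B, so ρ = (K_B − K_A)/19060 = 50700800/19060 = 2660 kg m⁻³.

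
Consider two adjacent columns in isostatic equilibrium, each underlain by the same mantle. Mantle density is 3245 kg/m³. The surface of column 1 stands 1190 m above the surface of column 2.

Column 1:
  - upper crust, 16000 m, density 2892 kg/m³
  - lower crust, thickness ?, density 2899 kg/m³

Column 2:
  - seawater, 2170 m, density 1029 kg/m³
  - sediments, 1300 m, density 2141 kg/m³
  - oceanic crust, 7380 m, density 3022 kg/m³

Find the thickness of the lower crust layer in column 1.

Take the compensation level at the base of the deeper column (depth z_c below the surface of column 1) and equate Σ ρ_i t_i down to z_c; mantle fills any gap and the z_c terms cancel.
Column 1: 16000×2892 + x×2899 + (z_c − 16000 − x)×3245
Column 2: 1190×0 + 2170×1029 + 1300×2141 + 7380×3022 + (z_c − 1190 − 10850)×3245
The z_c×3245 term appears on both sides and cancels. Collect the known terms of each column as K = Σ(ρt)_known − 3245 × (depth of known layers): K_1 = 46272000 − 3245×16000 = −5648000; K_2 = 27318590 − 3245×(1190 + 10850) = −11751210.
Balance: K_1 − x×(3245 − 2899) = K_2, so x = (K_1 − K_2)/(3245 − 2899) = 6103210/346 = 17600 m.

17600 m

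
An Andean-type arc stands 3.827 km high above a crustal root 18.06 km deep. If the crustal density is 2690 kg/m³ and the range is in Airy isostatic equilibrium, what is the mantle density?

3260 kg/m³

Airy balance: ρ_c h = (ρ_m − ρ_c) r → ρ_m = ρ_c (1 + h/r).
ρ_m = 2690 × (1 + 3.827 km/18.06 km) = 3260 kg/m³.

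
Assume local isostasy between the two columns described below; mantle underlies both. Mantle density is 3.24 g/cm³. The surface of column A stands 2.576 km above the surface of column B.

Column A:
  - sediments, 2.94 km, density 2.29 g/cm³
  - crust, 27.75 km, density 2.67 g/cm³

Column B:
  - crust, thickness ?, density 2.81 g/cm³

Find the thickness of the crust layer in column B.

Take the compensation level at the base of the deeper column (depth z_c below the surface of column A) and equate Σ ρ_i t_i down to z_c; mantle fills any gap and the z_c terms cancel.
Column A: 2.94×2.29 + 27.75×2.67 + (z_c − 30.69)×3.24
Column B: 2.576×0 + x×2.81 + (z_c − 2.576 − 0 − x)×3.24
The z_c×3.24 term appears on both sides and cancels. Collect the known terms of each column as K = Σ(ρt)_known − 3.24 × (depth of known layers): K_A = 80.8251 − 3.24×30.69 = −18.6105; K_B = 0 − 3.24×(2.576 + 0) = −8.34624.
Balance: K_A = K_B − x×(3.24 − 2.81), so x = (K_B − K_A)/(3.24 − 2.81) = 10.2643/0.43 = 23.9 km.

23.9 km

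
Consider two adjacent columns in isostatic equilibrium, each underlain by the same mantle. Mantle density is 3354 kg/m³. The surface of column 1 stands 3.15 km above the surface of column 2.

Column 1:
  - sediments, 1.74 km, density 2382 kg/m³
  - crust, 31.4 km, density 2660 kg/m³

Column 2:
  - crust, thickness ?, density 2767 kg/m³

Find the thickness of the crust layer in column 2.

Take the compensation level at the base of the deeper column (depth z_c below the surface of column 1) and equate Σ ρ_i t_i down to z_c; mantle fills any gap and the z_c terms cancel.
Column 1: 1.74×2382 + 31.4×2660 + (z_c − 33.14)×3354
Column 2: 3.15×0 + x×2767 + (z_c − 3.15 − 0 − x)×3354
The z_c×3354 term appears on both sides and cancels. Collect the known terms of each column as K = Σ(ρt)_known − 3354 × (depth of known layers): K_1 = 87668.68 − 3354×33.14 = −23482.88; K_2 = 0 − 3354×(3.15 + 0) = −10565.1.
Balance: K_1 = K_2 − x×(3354 − 2767), so x = (K_2 − K_1)/(3354 − 2767) = 12917.8/587 = 22 km.

22 km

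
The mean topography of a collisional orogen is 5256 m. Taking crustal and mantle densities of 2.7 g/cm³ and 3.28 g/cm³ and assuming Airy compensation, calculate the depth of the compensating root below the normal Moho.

24500 m

Isostatic balance requires: the weight of the topography is balanced by the buoyancy of the root, ρ_c h = (ρ_m − ρ_c) r.
r = h · ρ_c / (ρ_m − ρ_c) = 5256 m × 2.7 / (3.28 − 2.7) = 24500 m.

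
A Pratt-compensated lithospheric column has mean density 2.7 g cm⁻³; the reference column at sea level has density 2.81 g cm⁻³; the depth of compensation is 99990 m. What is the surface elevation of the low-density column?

4070 m

ρ_ref D = ρ (D + h) → h = D (ρ_ref − ρ)/ρ.
h = 99990 m × (2.81 − 2.7)/2.7 = 4070 m.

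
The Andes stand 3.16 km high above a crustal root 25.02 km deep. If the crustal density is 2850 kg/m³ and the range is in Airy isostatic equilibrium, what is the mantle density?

3210 kg/m³

Airy balance: ρ_c h = (ρ_m − ρ_c) r → ρ_m = ρ_c (1 + h/r).
ρ_m = 2850 × (1 + 3.16 km/25.02 km) = 3210 kg/m³.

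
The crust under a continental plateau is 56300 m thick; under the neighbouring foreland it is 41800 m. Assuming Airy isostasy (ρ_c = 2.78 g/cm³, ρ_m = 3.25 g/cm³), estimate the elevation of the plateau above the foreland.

Excess crust Δ = 56300 m − 41800 m = 14500 m, split between elevation h and root r with h + r = Δ.
Airy balance ρ_c h = (ρ_m − ρ_c) r gives r = h ρ_c/(ρ_m − ρ_c), so h (1 + ρ_c/(ρ_m − ρ_c)) = Δ, i.e. h = Δ (ρ_m − ρ_c)/ρ_m.
h = 14500 m × 0.47/3.25 = 2100 m.

2100 m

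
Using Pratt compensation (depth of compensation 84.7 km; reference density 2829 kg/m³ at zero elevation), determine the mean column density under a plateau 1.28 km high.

2790 kg/m³

Pratt balance: ρ_ref D = ρ (D + h).
ρ = ρ_ref D/(D + h) = 2829 × 84.7 km/(84.7 km + 1.28 km) = 2790 kg/m³.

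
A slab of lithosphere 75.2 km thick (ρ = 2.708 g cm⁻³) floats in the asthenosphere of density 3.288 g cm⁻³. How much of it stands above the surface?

13.3 km

Floating equilibrium: submerged depth d = t ρ_obj/ρ_fluid = 75.2 km × 2.708/3.288 = 61.93 km.
Freeboard = t − d = 75.2 km − 61.93 km = 13.3 km.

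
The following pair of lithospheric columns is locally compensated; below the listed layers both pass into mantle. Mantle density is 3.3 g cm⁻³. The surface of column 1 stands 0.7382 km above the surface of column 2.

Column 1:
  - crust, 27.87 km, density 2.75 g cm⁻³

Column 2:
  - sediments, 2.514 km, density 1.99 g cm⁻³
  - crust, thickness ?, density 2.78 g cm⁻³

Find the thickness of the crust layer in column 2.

18.5 km

Take the compensation level at the base of the deeper column (depth z_c below the surface of column 1) and equate Σ ρ_i t_i down to z_c; mantle fills any gap and the z_c terms cancel.
Column 1: 27.87×2.75 + (z_c − 27.87)×3.3
Column 2: 0.7382×0 + 2.514×1.99 + x×2.78 + (z_c − 0.7382 − 2.514 − x)×3.3
The z_c×3.3 term appears on both sides and cancels. Collect the known terms of each column as K = Σ(ρt)_known − 3.3 × (depth of known layers): K_1 = 76.6425 − 3.3×27.87 = −15.3285; K_2 = 5.00286 − 3.3×(0.7382 + 2.514) = −5.7294.
Balance: K_1 = K_2 − x×(3.3 − 2.78), so x = (K_2 − K_1)/(3.3 − 2.78) = 9.5991/0.52 = 18.5 km.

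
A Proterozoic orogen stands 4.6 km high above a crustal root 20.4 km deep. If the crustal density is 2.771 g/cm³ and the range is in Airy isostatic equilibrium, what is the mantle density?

3.4 g/cm³

Airy balance: ρ_c h = (ρ_m − ρ_c) r → ρ_m = ρ_c (1 + h/r).
ρ_m = 2.771 × (1 + 4.6 km/20.4 km) = 3.4 g/cm³.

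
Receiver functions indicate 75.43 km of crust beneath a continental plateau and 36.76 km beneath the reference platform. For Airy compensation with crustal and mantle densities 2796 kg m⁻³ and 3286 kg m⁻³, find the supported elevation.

Excess crust Δ = 75.43 km − 36.76 km = 38.67 km, split between elevation h and root r with h + r = Δ.
Airy balance ρ_c h = (ρ_m − ρ_c) r gives r = h ρ_c/(ρ_m − ρ_c), so h (1 + ρ_c/(ρ_m − ρ_c)) = Δ, i.e. h = Δ (ρ_m − ρ_c)/ρ_m.
h = 38.67 km × 490/3286 = 5.77 km.

5.77 km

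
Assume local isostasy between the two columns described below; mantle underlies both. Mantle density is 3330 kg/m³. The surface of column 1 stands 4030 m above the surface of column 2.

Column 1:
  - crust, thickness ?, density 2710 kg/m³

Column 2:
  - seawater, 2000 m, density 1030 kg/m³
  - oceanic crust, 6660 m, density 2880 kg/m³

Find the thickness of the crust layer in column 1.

33900 m

Take the compensation level at the base of the deeper column (depth z_c below the surface of column 1) and equate Σ ρ_i t_i down to z_c; mantle fills any gap and the z_c terms cancel.
Column 1: x×2710 + (z_c − 0 − x)×3330
Column 2: 4030×0 + 2000×1030 + 6660×2880 + (z_c − 4030 − 8660)×3330
The z_c×3330 term appears on both sides and cancels. Collect the known terms of each column as K = Σ(ρt)_known − 3330 × (depth of known layers): K_1 = 0 − 3330×0 = 0; K_2 = 21240800 − 3330×(4030 + 8660) = −21016900.
Balance: K_1 − x×(3330 − 2710) = K_2, so x = (K_1 − K_2)/(3330 − 2710) = 21016900/620 = 33900 m.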